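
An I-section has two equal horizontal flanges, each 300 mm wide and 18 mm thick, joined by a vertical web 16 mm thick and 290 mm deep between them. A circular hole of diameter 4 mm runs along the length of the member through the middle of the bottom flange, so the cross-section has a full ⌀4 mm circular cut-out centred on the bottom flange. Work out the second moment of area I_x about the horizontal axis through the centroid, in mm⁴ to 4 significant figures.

I_x ≈ 2.886 × 10⁸ mm⁴

Break the section into simple shapes (no overlaps), measuring from the bottom-left corner of the bounding box.
Bottom flange: 300 × 18, A = 5 400 mm², y = 9 mm, Ī = 145 800 mm⁴.
Web: 16 × 290, A = 4 640 mm², y = 163 mm, Ī = 32 518 667 mm⁴.
Top flange: 300 × 18, A = 5 400 mm², y = 317 mm, Ī = 145 800 mm⁴.
Hole (subtracted): ⌀4, A = 12.5664 mm², y = 9 mm, Ī = 12.5664 mm⁴.
Centroid: ȳ = ΣA·y / ΣA = 163.125 mm.
Transfer each piece to the horizontal axis through the centroid using Ī + A·d² with d = y − 163.125:
  bottom flange: d = -154.125 mm → contributes +128 420 917 mm⁴
  web: d = -0.12544 mm → contributes +32 518 740 mm⁴
  top flange: d = 153.875 mm → contributes +128 003 653 mm⁴
  hole: d = -154.125 mm → contributes −298 522 mm⁴
Total I = 288 644 787 mm⁴.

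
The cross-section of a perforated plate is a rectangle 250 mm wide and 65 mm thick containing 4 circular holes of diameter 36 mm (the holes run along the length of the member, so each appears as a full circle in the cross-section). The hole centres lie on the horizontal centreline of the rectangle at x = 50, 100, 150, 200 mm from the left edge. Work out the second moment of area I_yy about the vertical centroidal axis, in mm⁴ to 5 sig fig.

I_yy ≈ 7.1582 × 10⁷ mm⁴

Split into non-overlapping primitives; take the origin at the lower-left of the bounding box.
Plate: 250 × 65, A = 16 250 mm², x = 125 mm, Ī = 84 635 417 mm⁴.
Hole 1 (subtracted): ⌀36, A = 1017.876 mm², x = 50 mm, Ī = 82447.96 mm⁴.
Hole 2 (subtracted): ⌀36, A = 1017.876 mm², x = 100 mm, Ī = 82447.96 mm⁴.
Hole 3 (subtracted): ⌀36, A = 1017.876 mm², x = 150 mm, Ī = 82447.96 mm⁴.
Hole 4 (subtracted): ⌀36, A = 1017.876 mm², x = 200 mm, Ī = 82447.96 mm⁴.
By symmetry the centroid is at mid-width, x̄ = 125 mm.
Transfer each piece to the vertical centroidal axis using Ī + A·d² with d = x − 125:
  plate: d = 0 mm → contributes +84 635 417 mm⁴
  hole 1: d = -75 mm → contributes −5 808 001 mm⁴
  hole 2: d = -25 mm → contributes −718620.5 mm⁴
  hole 3: d = 25 mm → contributes −718620.5 mm⁴
  hole 4: d = 75 mm → contributes −5 808 001 mm⁴
Total I = 71 582 175 mm⁴.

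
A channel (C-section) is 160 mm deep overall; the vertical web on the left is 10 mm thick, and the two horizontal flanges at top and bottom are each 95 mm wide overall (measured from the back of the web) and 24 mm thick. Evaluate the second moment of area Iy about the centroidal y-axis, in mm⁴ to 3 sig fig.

Iy ≈ 5.06 × 10⁶ mm⁴

Decompose the section into non-overlapping parts with the origin at the bottom-left of its bounding rectangle.
Web: 10 × 160, A = 1 600 mm², x = 5 mm, Ī = 13 333 mm⁴.
Top flange (beyond web): 85 × 24, A = 2 040 mm², x = 52.5 mm, Ī = 1 228 250 mm⁴.
Bottom flange (beyond web): 85 × 24, A = 2 040 mm², x = 52.5 mm, Ī = 1 228 250 mm⁴.
Centroid: x̄ = ΣA·x / ΣA = 39.12 mm.
Transfer each piece to the centroidal y-axis using Ī + A·d² with d = x − 39.12:
  web: d = -34.12 mm → contributes +1 875 982 mm⁴
  top flange (beyond web): d = 13.38 mm → contributes +1 593 475 mm⁴
  bottom flange (beyond web): d = 13.38 mm → contributes +1 593 475 mm⁴
Total I = 5 062 932 mm⁴.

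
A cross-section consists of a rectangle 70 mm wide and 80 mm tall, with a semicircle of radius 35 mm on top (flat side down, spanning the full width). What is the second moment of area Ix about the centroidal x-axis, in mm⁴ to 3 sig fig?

Ix ≈ 7.46 × 10⁶ mm⁴

Break the section into simple shapes (no overlaps), measuring from the bottom-left corner of the bounding box.
Rectangular body: 70 × 80, A = 5 600 mm², y = 40 mm, Ī = 2 986 667 mm⁴.
Semicircular cap: semicircle r = 35, A = 1924.2 mm², y = 94.854 mm, Ī = 164 704 mm⁴.
Centroid: ȳ = ΣA·y / ΣA = 54.028 mm.
Transfer each piece to the centroidal x-axis using Ī + A·d² with d = y − 54.028:
  rectangular body: d = -14.028 mm → contributes +4 088 714 mm⁴
  semicircular cap: d = 40.826 mm → contributes +3 371 950 mm⁴
Total I = 7 460 664 mm⁴.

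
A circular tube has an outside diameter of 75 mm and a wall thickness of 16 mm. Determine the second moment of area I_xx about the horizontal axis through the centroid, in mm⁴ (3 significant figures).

I_xx ≈ 1.39 × 10⁶ mm⁴

Split into non-overlapping primitives; take the origin at the lower-left of the bounding box.
Outer circle: ⌀75, A = 4417.9 mm², y = 37.5 mm, Ī = 1 553 156 mm⁴.
Bore (subtracted): ⌀43, A = 1452.2 mm², y = 37.5 mm, Ī = 167 820 mm⁴.
By symmetry the centroid is at mid-height, ȳ = 37.5 mm.
All pieces are centred on the horizontal axis through the centroid, so I = ΣĪ (holes subtracted) = 1 385 336 mm⁴.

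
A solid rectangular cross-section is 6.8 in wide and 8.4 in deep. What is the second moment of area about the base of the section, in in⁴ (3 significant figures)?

The section: 6.8 × 8.4, A = 57.12 in², y = 4.2 in, Ī = 335.87 in⁴.
Transfer it to the base of the section using Ī + A·d² with d = y − 0:
  the section: d = 4.2 in → contributes +1343.5 in⁴
Total I = 1343.5 in⁴.

I_base ≈ 1340 in⁴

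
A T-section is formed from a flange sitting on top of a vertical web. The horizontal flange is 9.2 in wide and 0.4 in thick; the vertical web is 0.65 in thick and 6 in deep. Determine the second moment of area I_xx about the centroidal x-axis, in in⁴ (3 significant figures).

Treat the section as a set of non-overlapping primitives; coordinates are from the bounding-box lower-left.
Flange: 9.2 × 0.4, A = 3.68 in², y = 6.2 in, Ī = 0.049067 in⁴.
Web: 0.65 × 6, A = 3.9 in², y = 3 in, Ī = 11.7 in⁴.
Centroid: ȳ = ΣA·y / ΣA = 4.5536 in.
Transfer each piece to the centroidal x-axis using Ī + A·d² with d = y − 4.5536:
  flange: d = 1.6464 in → contributes +10.025 in⁴
  web: d = -1.5536 in → contributes +21.113 in⁴
Total I = 31.138 in⁴.

I_xx ≈ 31.1 in⁴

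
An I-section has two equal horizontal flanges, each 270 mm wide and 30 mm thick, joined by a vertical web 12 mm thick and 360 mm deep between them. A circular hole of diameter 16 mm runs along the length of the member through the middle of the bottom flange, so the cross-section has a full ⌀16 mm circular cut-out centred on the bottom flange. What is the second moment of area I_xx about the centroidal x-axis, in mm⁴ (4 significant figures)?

Break the section into simple shapes (no overlaps), measuring from the bottom-left corner of the bounding box.
Bottom flange: 270 × 30, A = 8 100 mm², y = 15 mm, Ī = 607 500 mm⁴.
Web: 12 × 360, A = 4 320 mm², y = 210 mm, Ī = 46 656 000 mm⁴.
Top flange: 270 × 30, A = 8 100 mm², y = 405 mm, Ī = 607 500 mm⁴.
Hole (subtracted): ⌀16, A = 201.062 mm², y = 15 mm, Ī = 3216.99 mm⁴.
Centroid: ȳ = ΣA·y / ΣA = 211.93 mm.
Transfer each piece to the centroidal x-axis using Ī + A·d² with d = y − 211.93:
  bottom flange: d = -196.93 mm → contributes +314 735 711 mm⁴
  web: d = -1.92958 mm → contributes +46 672 085 mm⁴
  top flange: d = 193.07 mm → contributes +302 544 606 mm⁴
  hole: d = -196.93 mm → contributes −7 800 652 mm⁴
Total I = 656 151 750 mm⁴.

I_xx ≈ 6.562 × 10⁸ mm⁴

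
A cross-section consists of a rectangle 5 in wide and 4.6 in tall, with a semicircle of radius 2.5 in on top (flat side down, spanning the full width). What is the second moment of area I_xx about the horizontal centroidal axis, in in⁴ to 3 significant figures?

Treat the section as a set of non-overlapping primitives; coordinates are from the bounding-box lower-left.
Rectangular body: 5 × 4.6, A = 23 in², y = 2.3 in, Ī = 40.557 in⁴.
Semicircular cap: semicircle r = 2.5, A = 9.8175 in², y = 5.661 in, Ī = 4.2874 in⁴.
Centroid: ȳ = ΣA·y / ΣA = 3.3055 in.
Transfer each piece to the horizontal centroidal axis using Ī + A·d² with d = y − 3.3055:
  rectangular body: d = -1.0055 in → contributes +63.809 in⁴
  semicircular cap: d = 2.3556 in → contributes +58.762 in⁴
Total I = 122.57 in⁴.

I_xx ≈ 123 in⁴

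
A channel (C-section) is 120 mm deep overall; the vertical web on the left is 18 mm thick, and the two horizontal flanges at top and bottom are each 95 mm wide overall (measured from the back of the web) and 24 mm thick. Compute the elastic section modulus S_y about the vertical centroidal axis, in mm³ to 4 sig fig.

Split into non-overlapping primitives; take the origin at the lower-left of the bounding box.
Web: 18 × 120, A = 2 160 mm², x = 9 mm, Ī = 58 320 mm⁴.
Top flange (beyond web): 77 × 24, A = 1 848 mm², x = 56.5 mm, Ī = 913 066 mm⁴.
Bottom flange (beyond web): 77 × 24, A = 1 848 mm², x = 56.5 mm, Ī = 913 066 mm⁴.
Centroid: x̄ = ΣA·x / ΣA = 38.9795 mm.
Transfer each piece to the vertical centroidal axis using Ī + A·d² with d = x − 38.9795:
  web: d = -29.9795 mm → contributes +1 999 665 mm⁴
  top flange (beyond web): d = 17.5205 mm → contributes +1 480 342 mm⁴
  bottom flange (beyond web): d = 17.5205 mm → contributes +1 480 342 mm⁴
Total I = 4 960 350 mm⁴.
Extreme fibre distance c = 56.0205 mm; S = I/c = 88545.3 mm³.

S_y ≈ 8.855 × 10⁴ mm³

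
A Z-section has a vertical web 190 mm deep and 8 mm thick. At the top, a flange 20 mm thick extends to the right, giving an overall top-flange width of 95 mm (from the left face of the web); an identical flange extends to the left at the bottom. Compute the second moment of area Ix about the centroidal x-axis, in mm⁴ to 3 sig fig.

Ix ≈ 2.98 × 10⁷ mm⁴

Break the section into simple shapes (no overlaps), measuring from the bottom-left corner of the bounding box.
Web: 8 × 190, A = 1 520 mm², y = 95 mm, Ī = 4 572 667 mm⁴.
Top flange (beyond web): 87 × 20, A = 1 740 mm², y = 180 mm, Ī = 58 000 mm⁴.
Bottom flange (beyond web): 87 × 20, A = 1 740 mm², y = 10 mm, Ī = 58 000 mm⁴.
Centroid: ȳ = ΣA·y / ΣA = 95 mm.
Transfer each piece to the centroidal x-axis using Ī + A·d² with d = y − 95:
  web: d = 0 mm → contributes +4 572 667 mm⁴
  top flange (beyond web): d = 85 mm → contributes +12 629 500 mm⁴
  bottom flange (beyond web): d = -85 mm → contributes +12 629 500 mm⁴
Total I = 29 831 667 mm⁴.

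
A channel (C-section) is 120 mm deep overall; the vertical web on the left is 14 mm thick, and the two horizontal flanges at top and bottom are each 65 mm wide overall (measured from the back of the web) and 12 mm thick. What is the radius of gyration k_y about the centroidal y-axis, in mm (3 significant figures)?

k_y ≈ 18.9 mm

Split into non-overlapping primitives; take the origin at the lower-left of the bounding box.
Web: 14 × 120, A = 1 680 mm², x = 7 mm, Ī = 27 440 mm⁴.
Top flange (beyond web): 51 × 12, A = 612 mm², x = 39.5 mm, Ī = 132 651 mm⁴.
Bottom flange (beyond web): 51 × 12, A = 612 mm², x = 39.5 mm, Ī = 132 651 mm⁴.
Centroid: x̄ = ΣA·x / ΣA = 20.698 mm.
Transfer each piece to the centroidal y-axis using Ī + A·d² with d = x − 20.698:
  web: d = -13.698 mm → contributes +342 683 mm⁴
  top flange (beyond web): d = 18.802 mm → contributes +348 994 mm⁴
  bottom flange (beyond web): d = 18.802 mm → contributes +348 994 mm⁴
Total I = 1 040 672 mm⁴.
Radius of gyration: k = √(I/A) = √(1 040 672 / 2 904) = 18.93 mm.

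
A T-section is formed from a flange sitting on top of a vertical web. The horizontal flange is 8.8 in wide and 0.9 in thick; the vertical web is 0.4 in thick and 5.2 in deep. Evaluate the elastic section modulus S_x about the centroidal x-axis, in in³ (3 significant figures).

Decompose the section into non-overlapping parts with the origin at the bottom-left of its bounding rectangle.
Flange: 8.8 × 0.9, A = 7.92 in², y = 5.65 in, Ī = 0.5346 in⁴.
Web: 0.4 × 5.2, A = 2.08 in², y = 2.6 in, Ī = 4.6869 in⁴.
Centroid: ȳ = ΣA·y / ΣA = 5.0156 in.
Transfer each piece to the centroidal x-axis using Ī + A·d² with d = y − 5.0156:
  flange: d = 0.6344 in → contributes +3.7221 in⁴
  web: d = -2.4156 in → contributes +16.824 in⁴
Total I = 20.546 in⁴.
Extreme fibre distance c = 5.0156 in; S = I/c = 4.0964 in³.

S_x ≈ 4.10 in³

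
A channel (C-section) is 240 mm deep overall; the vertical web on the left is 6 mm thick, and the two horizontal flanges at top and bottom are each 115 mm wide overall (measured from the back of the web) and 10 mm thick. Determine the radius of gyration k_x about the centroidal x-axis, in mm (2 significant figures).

Break the section into simple shapes (no overlaps), measuring from the bottom-left corner of the bounding box.
Web: 6 × 240, A = 1 440 mm², y = 120 mm, Ī = 6 912 000 mm⁴.
Top flange (beyond web): 109 × 10, A = 1 090 mm², y = 235 mm, Ī = 9 083 mm⁴.
Bottom flange (beyond web): 109 × 10, A = 1 090 mm², y = 5 mm, Ī = 9 083 mm⁴.
By symmetry the centroid is at mid-height, ȳ = 120 mm.
Transfer each piece to the centroidal x-axis using Ī + A·d² with d = y − 120:
  web: d = 0 mm → contributes +6 912 000 mm⁴
  top flange (beyond web): d = 115 mm → contributes +14 424 333 mm⁴
  bottom flange (beyond web): d = -115 mm → contributes +14 424 333 mm⁴
Total I = 35 760 667 mm⁴.
Radius of gyration: k = √(I/A) = √(35 760 667 / 3 620) = 99.39 mm.

k_x ≈ 99 mm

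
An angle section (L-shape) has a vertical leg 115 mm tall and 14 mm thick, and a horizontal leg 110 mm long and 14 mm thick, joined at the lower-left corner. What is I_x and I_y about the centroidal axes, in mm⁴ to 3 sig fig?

I_x ≈ 3.66 × 10⁶ mm⁴, I_y ≈ 3.27 × 10⁶ mm⁴

Decompose the section into non-overlapping parts with the origin at the bottom-left of its bounding rectangle.
Vertical leg: 14 × 115, A = 1 610 mm², y = 57.5 mm, Ī = 1 774 354 mm⁴.
Horizontal leg (remainder): 96 × 14, A = 1 344 mm², y = 7 mm, Ī = 21 952 mm⁴.
Centroid: ȳ = ΣA·y / ΣA = 34.524 mm.
Transfer each piece to the centroidal x-axis using Ī + A·d² with d = y − 34.524:
  vertical leg: d = 22.976 mm → contributes +2 624 290 mm⁴
  horizontal leg (remainder): d = -27.524 mm → contributes +1 040 104 mm⁴
Total I = 3 664 395 mm⁴.
For the y-axis: x̄ = 32.024 mm.
Repeating about the centroidal y-axis gives I_y = 3 274 337 mm⁴.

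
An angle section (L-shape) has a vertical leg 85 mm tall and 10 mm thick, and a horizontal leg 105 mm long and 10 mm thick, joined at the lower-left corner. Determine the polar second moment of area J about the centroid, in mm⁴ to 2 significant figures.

Treat the section as a set of non-overlapping primitives; coordinates are from the bounding-box lower-left.
Vertical leg: 10 × 85, A = 850 mm², y = 42.5 mm, Ī = 511 771 mm⁴.
Horizontal leg (remainder): 95 × 10, A = 950 mm², y = 5 mm, Ī = 7 917 mm⁴.
Centroid: ȳ = ΣA·y / ΣA = 22.71 mm.
Transfer each piece to the centroidal x-axis using Ī + A·d² with d = y − 22.71:
  vertical leg: d = 19.79 mm → contributes +844 724 mm⁴
  horizontal leg (remainder): d = -17.71 mm → contributes +305 822 mm⁴
Total I = 1 150 547 mm⁴.
For the y-axis: x̄ = 32.71 mm.
Repeating about the centroidal y-axis gives I_y = 1 958 047 mm⁴.
Polar second moment: J = I_x + I_y = 3 108 594 mm⁴.

J ≈ 3.1 × 10⁶ mm⁴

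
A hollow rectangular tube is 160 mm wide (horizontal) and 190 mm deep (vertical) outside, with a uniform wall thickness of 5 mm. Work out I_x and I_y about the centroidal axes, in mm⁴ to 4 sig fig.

Split into non-overlapping primitives; take the origin at the lower-left of the bounding box.
Outer rectangle: 160 × 190, A = 30 400 mm², y = 95 mm, Ī = 91 453 333 mm⁴.
Inner void (subtracted): 150 × 180, A = 27 000 mm², y = 95 mm, Ī = 72 900 000 mm⁴.
By symmetry the centroid is at mid-height, ȳ = 95 mm.
All pieces are centred on the centroidal x-axis, so I = ΣĪ (holes subtracted) = 18 553 333 mm⁴.
Repeating about the centroidal y-axis gives I_y = 14 228 333 mm⁴.

I_x ≈ 1.855 × 10⁷ mm⁴, I_y ≈ 1.423 × 10⁷ mm⁴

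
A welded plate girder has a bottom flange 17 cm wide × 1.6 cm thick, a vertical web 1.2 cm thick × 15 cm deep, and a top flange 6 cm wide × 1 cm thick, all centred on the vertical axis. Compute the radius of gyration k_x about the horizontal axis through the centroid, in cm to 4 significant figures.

k_x ≈ 6.226 cm

Break the section into simple shapes (no overlaps), measuring from the bottom-left corner of the bounding box.
Bottom plate: 17 × 1.6, A = 27.2 cm², y = 0.8 cm, Ī = 5.80267 cm⁴.
Web plate: 1.2 × 15, A = 18 cm², y = 9.1 cm, Ī = 337.5 cm⁴.
Top plate: 6 × 1, A = 6 cm², y = 17.1 cm, Ī = 0.5 cm⁴.
Centroid: ȳ = ΣA·y / ΣA = 5.62813 cm.
Transfer each piece to the horizontal axis through the centroid using Ī + A·d² with d = y − 5.62813:
  bottom plate: d = -4.82813 cm → contributes +639.856 cm⁴
  web plate: d = 3.47188 cm → contributes +554.47 cm⁴
  top plate: d = 11.4719 cm → contributes +790.123 cm⁴
Total I = 1984.45 cm⁴.
Radius of gyration: k = √(I/A) = √(1984.45 / 51.2) = 6.22566 cm.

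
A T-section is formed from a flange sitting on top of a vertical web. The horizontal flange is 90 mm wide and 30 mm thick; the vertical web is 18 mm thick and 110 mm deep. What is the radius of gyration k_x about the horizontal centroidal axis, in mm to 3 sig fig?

Decompose the section into non-overlapping parts with the origin at the bottom-left of its bounding rectangle.
Flange: 90 × 30, A = 2 700 mm², y = 125 mm, Ī = 202 500 mm⁴.
Web: 18 × 110, A = 1 980 mm², y = 55 mm, Ī = 1 996 500 mm⁴.
Centroid: ȳ = ΣA·y / ΣA = 95.385 mm.
Transfer each piece to the horizontal centroidal axis using Ī + A·d² with d = y − 95.385:
  flange: d = 29.615 mm → contributes +2 570 592 mm⁴
  web: d = -40.385 mm → contributes +5 225 716 mm⁴
Total I = 7 796 308 mm⁴.
Radius of gyration: k = √(I/A) = √(7 796 308 / 4 680) = 40.815 mm.

k_x ≈ 40.8 mm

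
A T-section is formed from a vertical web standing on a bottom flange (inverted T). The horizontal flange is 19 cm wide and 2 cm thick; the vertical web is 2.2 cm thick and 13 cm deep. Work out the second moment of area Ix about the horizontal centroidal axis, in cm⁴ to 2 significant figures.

Ix ≈ 1300 cm⁴

Break the section into simple shapes (no overlaps), measuring from the bottom-left corner of the bounding box.
Flange: 19 × 2, A = 38 cm², y = 1 cm, Ī = 12.67 cm⁴.
Web: 2.2 × 13, A = 28.6 cm², y = 8.5 cm, Ī = 402.8 cm⁴.
Centroid: ȳ = ΣA·y / ΣA = 4.221 cm.
Transfer each piece to the horizontal centroidal axis using Ī + A·d² with d = y − 4.221:
  flange: d = -3.221 cm → contributes +406.8 cm⁴
  web: d = 4.279 cm → contributes +926.5 cm⁴
Total I = 1 333 cm⁴.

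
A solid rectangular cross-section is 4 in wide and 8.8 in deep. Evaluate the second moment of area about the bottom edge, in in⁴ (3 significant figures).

The section: 4 × 8.8, A = 35.2 in², y = 4.4 in, Ī = 227.16 in⁴.
Transfer it to the bottom edge using Ī + A·d² with d = y − 0:
  the section: d = 4.4 in → contributes +908.63 in⁴
Total I = 908.63 in⁴.

I_base ≈ 909 in⁴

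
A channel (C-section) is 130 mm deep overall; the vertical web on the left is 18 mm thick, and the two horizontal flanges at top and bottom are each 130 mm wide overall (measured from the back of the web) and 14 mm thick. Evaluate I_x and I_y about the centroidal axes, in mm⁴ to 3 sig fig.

Split into non-overlapping primitives; take the origin at the lower-left of the bounding box.
Web: 18 × 130, A = 2 340 mm², y = 65 mm, Ī = 3 295 500 mm⁴.
Top flange (beyond web): 112 × 14, A = 1 568 mm², y = 123 mm, Ī = 25 611 mm⁴.
Bottom flange (beyond web): 112 × 14, A = 1 568 mm², y = 7 mm, Ī = 25 611 mm⁴.
By symmetry the centroid is at mid-height, ȳ = 65 mm.
Transfer each piece to the centroidal x-axis using Ī + A·d² with d = y − 65:
  web: d = 0 mm → contributes +3 295 500 mm⁴
  top flange (beyond web): d = 58 mm → contributes +5 300 363 mm⁴
  bottom flange (beyond web): d = -58 mm → contributes +5 300 363 mm⁴
Total I = 13 896 225 mm⁴.
For the y-axis: x̄ = 46.224 mm.
Repeating about the centroidal y-axis gives I_y = 9 003 154 mm⁴.

I_x ≈ 1.39 × 10⁷ mm⁴, I_y ≈ 9.00 × 10⁶ mm⁴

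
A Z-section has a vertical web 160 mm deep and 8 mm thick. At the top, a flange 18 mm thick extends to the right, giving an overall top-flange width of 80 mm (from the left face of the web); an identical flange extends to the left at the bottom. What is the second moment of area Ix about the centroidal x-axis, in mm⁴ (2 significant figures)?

Ix ≈ 1.6 × 10⁷ mm⁴

Decompose the section into non-overlapping parts with the origin at the bottom-left of its bounding rectangle.
Web: 8 × 160, A = 1 280 mm², y = 80 mm, Ī = 2 730 667 mm⁴.
Top flange (beyond web): 72 × 18, A = 1 296 mm², y = 151 mm, Ī = 34 992 mm⁴.
Bottom flange (beyond web): 72 × 18, A = 1 296 mm², y = 9 mm, Ī = 34 992 mm⁴.
Centroid: ȳ = ΣA·y / ΣA = 80 mm.
Transfer each piece to the centroidal x-axis using Ī + A·d² with d = y − 80:
  web: d = 0 mm → contributes +2 730 667 mm⁴
  top flange (beyond web): d = 71 mm → contributes +6 568 128 mm⁴
  bottom flange (beyond web): d = -71 mm → contributes +6 568 128 mm⁴
Total I = 15 866 923 mm⁴.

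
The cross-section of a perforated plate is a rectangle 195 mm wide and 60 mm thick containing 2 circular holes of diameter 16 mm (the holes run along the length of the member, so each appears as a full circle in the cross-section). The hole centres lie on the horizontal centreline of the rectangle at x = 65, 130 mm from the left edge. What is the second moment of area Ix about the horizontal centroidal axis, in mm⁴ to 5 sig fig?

Decompose the section into non-overlapping parts with the origin at the bottom-left of its bounding rectangle.
Plate: 195 × 60, A = 11 700 mm², y = 30 mm, Ī = 3 510 000 mm⁴.
Hole 1 (subtracted): ⌀16, A = 201.0619 mm², y = 30 mm, Ī = 3216.991 mm⁴.
Hole 2 (subtracted): ⌀16, A = 201.0619 mm², y = 30 mm, Ī = 3216.991 mm⁴.
By symmetry the centroid is at mid-height, ȳ = 30 mm.
All pieces are centred on the horizontal centroidal axis, so I = ΣĪ (holes subtracted) = 3 503 566 mm⁴.

Ix ≈ 3.5036 × 10⁶ mm⁴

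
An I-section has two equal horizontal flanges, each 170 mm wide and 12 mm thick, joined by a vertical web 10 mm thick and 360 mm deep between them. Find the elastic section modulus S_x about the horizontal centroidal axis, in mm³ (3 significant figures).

Split into non-overlapping primitives; take the origin at the lower-left of the bounding box.
Bottom flange: 170 × 12, A = 2 040 mm², y = 6 mm, Ī = 24 480 mm⁴.
Web: 10 × 360, A = 3 600 mm², y = 192 mm, Ī = 38 880 000 mm⁴.
Top flange: 170 × 12, A = 2 040 mm², y = 378 mm, Ī = 24 480 mm⁴.
By symmetry the centroid is at mid-height, ȳ = 192 mm.
Transfer each piece to the horizontal centroidal axis using Ī + A·d² with d = y − 192:
  bottom flange: d = -186 mm → contributes +70 600 320 mm⁴
  web: d = 0 mm → contributes +38 880 000 mm⁴
  top flange: d = 186 mm → contributes +70 600 320 mm⁴
Total I = 180 080 640 mm⁴.
Extreme fibre distance c = 192 mm; S = I/c = 937 920 mm³.

S_x ≈ 9.38 × 10⁵ mm³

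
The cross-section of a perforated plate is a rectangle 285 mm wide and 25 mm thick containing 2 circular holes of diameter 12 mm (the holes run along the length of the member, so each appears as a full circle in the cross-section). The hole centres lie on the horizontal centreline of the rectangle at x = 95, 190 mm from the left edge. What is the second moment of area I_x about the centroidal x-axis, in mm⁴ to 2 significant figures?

Break the section into simple shapes (no overlaps), measuring from the bottom-left corner of the bounding box.
Plate: 285 × 25, A = 7 125 mm², y = 12.5 mm, Ī = 371 094 mm⁴.
Hole 1 (subtracted): ⌀12, A = 113.1 mm², y = 12.5 mm, Ī = 1 018 mm⁴.
Hole 2 (subtracted): ⌀12, A = 113.1 mm², y = 12.5 mm, Ī = 1 018 mm⁴.
By symmetry the centroid is at mid-height, ȳ = 12.5 mm.
All pieces are centred on the centroidal x-axis, so I = ΣĪ (holes subtracted) = 369 058 mm⁴.

I_x ≈ 3.7 × 10⁵ mm⁴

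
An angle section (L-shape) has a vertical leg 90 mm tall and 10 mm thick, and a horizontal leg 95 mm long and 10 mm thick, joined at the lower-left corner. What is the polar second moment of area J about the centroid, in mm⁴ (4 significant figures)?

J ≈ 2.820 × 10⁶ mm⁴

Treat the section as a set of non-overlapping primitives; coordinates are from the bounding-box lower-left.
Vertical leg: 10 × 90, A = 900 mm², y = 45 mm, Ī = 607 500 mm⁴.
Horizontal leg (remainder): 85 × 10, A = 850 mm², y = 5 mm, Ī = 7083.33 mm⁴.
Centroid: ȳ = ΣA·y / ΣA = 25.5714 mm.
Transfer each piece to the centroidal x-axis using Ī + A·d² with d = y − 25.5714:
  vertical leg: d = 19.4286 mm → contributes +947 222 mm⁴
  horizontal leg (remainder): d = -20.5714 mm → contributes +366 789 mm⁴
Total I = 1 314 012 mm⁴.
For the y-axis: x̄ = 28.0714 mm.
Repeating about the centroidal y-axis gives I_y = 1 505 574 mm⁴.
Polar second moment: J = I_x + I_y = 2 819 586 mm⁴.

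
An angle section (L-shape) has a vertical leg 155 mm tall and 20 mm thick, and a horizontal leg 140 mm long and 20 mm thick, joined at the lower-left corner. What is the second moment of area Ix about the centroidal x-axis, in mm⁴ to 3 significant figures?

Break the section into simple shapes (no overlaps), measuring from the bottom-left corner of the bounding box.
Vertical leg: 20 × 155, A = 3 100 mm², y = 77.5 mm, Ī = 6 206 458 mm⁴.
Horizontal leg (remainder): 120 × 20, A = 2 400 mm², y = 10 mm, Ī = 80 000 mm⁴.
Centroid: ȳ = ΣA·y / ΣA = 48.045 mm.
Transfer each piece to the centroidal x-axis using Ī + A·d² with d = y − 48.045:
  vertical leg: d = 29.455 mm → contributes +8 895 926 mm⁴
  horizontal leg (remainder): d = -38.045 mm → contributes +3 553 896 mm⁴
Total I = 12 449 822 mm⁴.

Ix ≈ 1.24 × 10⁷ mm⁴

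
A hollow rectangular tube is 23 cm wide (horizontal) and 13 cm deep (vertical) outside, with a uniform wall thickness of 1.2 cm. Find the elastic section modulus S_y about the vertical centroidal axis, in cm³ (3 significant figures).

S_y ≈ 475 cm³

Treat the section as a set of non-overlapping primitives; coordinates are from the bounding-box lower-left.
Outer rectangle: 23 × 13, A = 299 cm², x = 11.5 cm, Ī = 13 181 cm⁴.
Inner void (subtracted): 20.6 × 10.6, A = 218.36 cm², x = 11.5 cm, Ī = 7721.9 cm⁴.
By symmetry the centroid is at mid-width, x̄ = 11.5 cm.
All pieces are centred on the vertical centroidal axis, so I = ΣĪ (holes subtracted) = 5 459 cm⁴.
Extreme fibre distance c = 11.5 cm; S = I/c = 474.69 cm³.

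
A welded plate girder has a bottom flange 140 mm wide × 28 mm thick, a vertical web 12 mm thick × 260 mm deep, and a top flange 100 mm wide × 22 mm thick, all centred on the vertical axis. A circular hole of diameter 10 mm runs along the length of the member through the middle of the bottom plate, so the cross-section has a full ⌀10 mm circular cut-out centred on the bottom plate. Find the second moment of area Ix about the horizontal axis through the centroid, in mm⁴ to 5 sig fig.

Break the section into simple shapes (no overlaps), measuring from the bottom-left corner of the bounding box.
Bottom plate: 140 × 28, A = 3 920 mm², y = 14 mm, Ī = 256106.7 mm⁴.
Web plate: 12 × 260, A = 3 120 mm², y = 158 mm, Ī = 17 576 000 mm⁴.
Top plate: 100 × 22, A = 2 200 mm², y = 299 mm, Ī = 88733.33 mm⁴.
Hole (subtracted): ⌀10, A = 78.53982 mm², y = 14 mm, Ī = 490.8739 mm⁴.
Centroid: ȳ = ΣA·y / ΣA = 131.4791 mm.
Transfer each piece to the horizontal axis through the centroid using Ī + A·d² with d = y − 131.4791:
  bottom plate: d = -117.4791 mm → contributes +54 357 346 mm⁴
  web plate: d = 26.52091 mm → contributes +19 770 479 mm⁴
  top plate: d = 167.5209 mm → contributes +61 827 895 mm⁴
  hole: d = -117.4791 mm → contributes −1 084 445 mm⁴
Total I = 134 871 275 mm⁴.

Ix ≈ 1.3487 × 10⁸ mm⁴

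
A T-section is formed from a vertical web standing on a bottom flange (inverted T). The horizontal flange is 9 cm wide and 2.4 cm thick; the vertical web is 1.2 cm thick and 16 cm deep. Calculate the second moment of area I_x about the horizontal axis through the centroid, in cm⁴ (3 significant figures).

Break the section into simple shapes (no overlaps), measuring from the bottom-left corner of the bounding box.
Flange: 9 × 2.4, A = 21.6 cm², y = 1.2 cm, Ī = 10.368 cm⁴.
Web: 1.2 × 16, A = 19.2 cm², y = 10.4 cm, Ī = 409.6 cm⁴.
Centroid: ȳ = ΣA·y / ΣA = 5.5294 cm.
Transfer each piece to the horizontal axis through the centroid using Ī + A·d² with d = y − 5.5294:
  flange: d = -4.3294 cm → contributes +415.23 cm⁴
  web: d = 4.8706 cm → contributes +865.07 cm⁴
Total I = 1280.3 cm⁴.

I_x ≈ 1280 cm⁴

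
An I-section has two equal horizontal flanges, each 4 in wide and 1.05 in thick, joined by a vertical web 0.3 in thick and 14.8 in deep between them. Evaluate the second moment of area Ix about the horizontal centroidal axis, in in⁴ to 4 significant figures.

Ix ≈ 609.4 in⁴

Split into non-overlapping primitives; take the origin at the lower-left of the bounding box.
Bottom flange: 4 × 1.05, A = 4.2 in², y = 0.525 in, Ī = 0.385875 in⁴.
Web: 0.3 × 14.8, A = 4.44 in², y = 8.45 in, Ī = 81.0448 in⁴.
Top flange: 4 × 1.05, A = 4.2 in², y = 16.375 in, Ī = 0.385875 in⁴.
By symmetry the centroid is at mid-height, ȳ = 8.45 in.
Transfer each piece to the horizontal centroidal axis using Ī + A·d² with d = y − 8.45:
  bottom flange: d = -7.925 in → contributes +264.17 in⁴
  web: d = 0 in → contributes +81.0448 in⁴
  top flange: d = 7.925 in → contributes +264.17 in⁴
Total I = 609.384 in⁴.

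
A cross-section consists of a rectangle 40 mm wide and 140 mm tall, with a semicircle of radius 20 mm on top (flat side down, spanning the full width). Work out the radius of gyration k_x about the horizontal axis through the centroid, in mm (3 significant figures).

Treat the section as a set of non-overlapping primitives; coordinates are from the bounding-box lower-left.
Rectangular body: 40 × 140, A = 5 600 mm², y = 70 mm, Ī = 9 146 667 mm⁴.
Semicircular cap: semicircle r = 20, A = 628.32 mm², y = 148.49 mm, Ī = 17 561 mm⁴.
Centroid: ȳ = ΣA·y / ΣA = 77.918 mm.
Transfer each piece to the horizontal axis through the centroid using Ī + A·d² with d = y − 77.918:
  rectangular body: d = -7.918 mm → contributes +9 497 754 mm⁴
  semicircular cap: d = 70.57 mm → contributes +3 146 692 mm⁴
Total I = 12 644 446 mm⁴.
Radius of gyration: k = √(I/A) = √(12 644 446 / 6228.3) = 45.057 mm.

k_x ≈ 45.1 mm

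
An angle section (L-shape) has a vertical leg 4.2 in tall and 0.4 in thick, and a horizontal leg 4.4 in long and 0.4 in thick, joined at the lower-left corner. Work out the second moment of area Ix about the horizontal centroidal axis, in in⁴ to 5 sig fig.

Decompose the section into non-overlapping parts with the origin at the bottom-left of its bounding rectangle.
Vertical leg: 0.4 × 4.2, A = 1.68 in², y = 2.1 in, Ī = 2.4696 in⁴.
Horizontal leg (remainder): 4 × 0.4, A = 1.6 in², y = 0.2 in, Ī = 0.02133333 in⁴.
Centroid: ȳ = ΣA·y / ΣA = 1.173171 in.
Transfer each piece to the horizontal centroidal axis using Ī + A·d² with d = y − 1.173171:
  vertical leg: d = 0.9268293 in → contributes +3.912741 in⁴
  horizontal leg (remainder): d = -0.9731707 in → contributes +1.536631 in⁴
Total I = 5.449372 in⁴.

Ix ≈ 5.4494 in⁴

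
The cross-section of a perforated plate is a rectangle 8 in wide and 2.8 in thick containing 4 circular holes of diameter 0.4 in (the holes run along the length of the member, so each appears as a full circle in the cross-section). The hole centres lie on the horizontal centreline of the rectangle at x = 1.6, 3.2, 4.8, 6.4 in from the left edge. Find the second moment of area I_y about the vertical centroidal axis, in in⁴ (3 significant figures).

I_y ≈ 118 in⁴

Treat the section as a set of non-overlapping primitives; coordinates are from the bounding-box lower-left.
Plate: 8 × 2.8, A = 22.4 in², x = 4 in, Ī = 119.47 in⁴.
Hole 1 (subtracted): ⌀0.4, A = 0.12566 in², x = 1.6 in, Ī = 0.0012566 in⁴.
Hole 2 (subtracted): ⌀0.4, A = 0.12566 in², x = 3.2 in, Ī = 0.0012566 in⁴.
Hole 3 (subtracted): ⌀0.4, A = 0.12566 in², x = 4.8 in, Ī = 0.0012566 in⁴.
Hole 4 (subtracted): ⌀0.4, A = 0.12566 in², x = 6.4 in, Ī = 0.0012566 in⁴.
By symmetry the centroid is at mid-width, x̄ = 4 in.
Transfer each piece to the vertical centroidal axis using Ī + A·d² with d = x − 4:
  plate: d = 0 in → contributes +119.47 in⁴
  hole 1: d = -2.4 in → contributes −0.72508 in⁴
  hole 2: d = -0.8 in → contributes −0.081681 in⁴
  hole 3: d = 0.8 in → contributes −0.081681 in⁴
  hole 4: d = 2.4 in → contributes −0.72508 in⁴
Total I = 117.85 in⁴.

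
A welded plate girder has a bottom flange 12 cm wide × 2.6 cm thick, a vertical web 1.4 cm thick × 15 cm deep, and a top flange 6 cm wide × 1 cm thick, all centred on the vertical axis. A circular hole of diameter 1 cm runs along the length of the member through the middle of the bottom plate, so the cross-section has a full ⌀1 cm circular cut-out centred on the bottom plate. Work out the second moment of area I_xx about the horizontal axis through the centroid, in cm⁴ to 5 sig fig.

I_xx ≈ 2310.8 cm⁴

Break the section into simple shapes (no overlaps), measuring from the bottom-left corner of the bounding box.
Bottom plate: 12 × 2.6, A = 31.2 cm², y = 1.3 cm, Ī = 17.576 cm⁴.
Web plate: 1.4 × 15, A = 21 cm², y = 10.1 cm, Ī = 393.75 cm⁴.
Top plate: 6 × 1, A = 6 cm², y = 18.1 cm, Ī = 0.5 cm⁴.
Hole (subtracted): ⌀1, A = 0.7853982 cm², y = 1.3 cm, Ī = 0.04908739 cm⁴.
Centroid: ȳ = ΣA·y / ΣA = 6.274344 cm.
Transfer each piece to the horizontal axis through the centroid using Ī + A·d² with d = y − 6.274344:
  bottom plate: d = -4.974344 cm → contributes +789.592 cm⁴
  web plate: d = 3.825656 cm → contributes +701.0985 cm⁴
  top plate: d = 11.82566 cm → contributes +839.5768 cm⁴
  hole: d = -4.974344 cm → contributes −19.48306 cm⁴
Total I = 2310.784 cm⁴.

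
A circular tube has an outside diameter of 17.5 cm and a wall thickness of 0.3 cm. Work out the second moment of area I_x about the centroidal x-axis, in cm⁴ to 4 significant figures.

Treat the section as a set of non-overlapping primitives; coordinates are from the bounding-box lower-left.
Outer circle: ⌀17.5, A = 240.528 cm², y = 8.75 cm, Ī = 4603.86 cm⁴.
Bore (subtracted): ⌀16.9, A = 224.318 cm², y = 8.75 cm, Ī = 4004.21 cm⁴.
By symmetry the centroid is at mid-height, ȳ = 8.75 cm.
All pieces are centred on the centroidal x-axis, so I = ΣĪ (holes subtracted) = 599.651 cm⁴.

I_x ≈ 599.7 cm⁴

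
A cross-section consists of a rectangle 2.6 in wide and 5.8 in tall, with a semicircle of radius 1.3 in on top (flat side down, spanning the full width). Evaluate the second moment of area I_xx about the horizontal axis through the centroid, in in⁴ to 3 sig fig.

Decompose the section into non-overlapping parts with the origin at the bottom-left of its bounding rectangle.
Rectangular body: 2.6 × 5.8, A = 15.08 in², y = 2.9 in, Ī = 42.274 in⁴.
Semicircular cap: semicircle r = 1.3, A = 2.6546 in², y = 6.3517 in, Ī = 0.31348 in⁴.
Centroid: ȳ = ΣA·y / ΣA = 3.4167 in.
Transfer each piece to the horizontal axis through the centroid using Ī + A·d² with d = y − 3.4167:
  rectangular body: d = -0.51668 in → contributes +46.3 in⁴
  semicircular cap: d = 2.9351 in → contributes +23.182 in⁴
Total I = 69.482 in⁴.

I_xx ≈ 69.5 in⁴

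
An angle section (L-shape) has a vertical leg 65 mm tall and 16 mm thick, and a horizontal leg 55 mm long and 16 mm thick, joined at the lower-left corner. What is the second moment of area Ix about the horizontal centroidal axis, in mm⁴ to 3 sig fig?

Ix ≈ 6.14 × 10⁵ mm⁴

Decompose the section into non-overlapping parts with the origin at the bottom-left of its bounding rectangle.
Vertical leg: 16 × 65, A = 1 040 mm², y = 32.5 mm, Ī = 366 167 mm⁴.
Horizontal leg (remainder): 39 × 16, A = 624 mm², y = 8 mm, Ī = 13 312 mm⁴.
Centroid: ȳ = ΣA·y / ΣA = 23.313 mm.
Transfer each piece to the horizontal centroidal axis using Ī + A·d² with d = y − 23.313:
  vertical leg: d = 9.1875 mm → contributes +453 953 mm⁴
  horizontal leg (remainder): d = -15.313 mm → contributes +159 623 mm⁴
Total I = 613 576 mm⁴.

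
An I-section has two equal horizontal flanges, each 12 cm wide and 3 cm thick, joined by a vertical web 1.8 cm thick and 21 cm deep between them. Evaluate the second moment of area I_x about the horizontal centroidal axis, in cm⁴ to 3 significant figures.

I_x ≈ 1.18 × 10⁴ cm⁴

Treat the section as a set of non-overlapping primitives; coordinates are from the bounding-box lower-left.
Bottom flange: 12 × 3, A = 36 cm², y = 1.5 cm, Ī = 27 cm⁴.
Web: 1.8 × 21, A = 37.8 cm², y = 13.5 cm, Ī = 1389.2 cm⁴.
Top flange: 12 × 3, A = 36 cm², y = 25.5 cm, Ī = 27 cm⁴.
By symmetry the centroid is at mid-height, ȳ = 13.5 cm.
Transfer each piece to the horizontal centroidal axis using Ī + A·d² with d = y − 13.5:
  bottom flange: d = -12 cm → contributes +5 211 cm⁴
  web: d = 0 cm → contributes +1389.2 cm⁴
  top flange: d = 12 cm → contributes +5 211 cm⁴
Total I = 11 811 cm⁴.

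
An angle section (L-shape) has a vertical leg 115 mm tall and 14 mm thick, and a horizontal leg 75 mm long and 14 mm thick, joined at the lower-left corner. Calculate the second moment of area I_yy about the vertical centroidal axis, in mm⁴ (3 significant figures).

I_yy ≈ 1.08 × 10⁶ mm⁴

Decompose the section into non-overlapping parts with the origin at the bottom-left of its bounding rectangle.
Vertical leg: 14 × 115, A = 1 610 mm², x = 7 mm, Ī = 26 297 mm⁴.
Horizontal leg (remainder): 61 × 14, A = 854 mm², x = 44.5 mm, Ī = 264 811 mm⁴.
Centroid: x̄ = ΣA·x / ΣA = 19.997 mm.
Transfer each piece to the vertical centroidal axis using Ī + A·d² with d = x − 19.997:
  vertical leg: d = -12.997 mm → contributes +298 268 mm⁴
  horizontal leg (remainder): d = 24.503 mm → contributes +777 544 mm⁴
Total I = 1 075 811 mm⁴.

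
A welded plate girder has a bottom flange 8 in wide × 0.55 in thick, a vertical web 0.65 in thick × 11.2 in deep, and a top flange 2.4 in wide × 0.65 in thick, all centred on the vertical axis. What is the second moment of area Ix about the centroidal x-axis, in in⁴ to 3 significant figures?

Ix ≈ 262 in⁴

Split into non-overlapping primitives; take the origin at the lower-left of the bounding box.
Bottom plate: 8 × 0.55, A = 4.4 in², y = 0.275 in, Ī = 0.11092 in⁴.
Web plate: 0.65 × 11.2, A = 7.28 in², y = 6.15 in, Ī = 76.1 in⁴.
Top plate: 2.4 × 0.65, A = 1.56 in², y = 12.075 in, Ī = 0.054925 in⁴.
Centroid: ȳ = ΣA·y / ΣA = 4.8957 in.
Transfer each piece to the centroidal x-axis using Ī + A·d² with d = y − 4.8957:
  bottom plate: d = -4.6207 in → contributes +94.055 in⁴
  web plate: d = 1.2543 in → contributes +87.554 in⁴
  top plate: d = 7.1793 in → contributes +80.461 in⁴
Total I = 262.07 in⁴.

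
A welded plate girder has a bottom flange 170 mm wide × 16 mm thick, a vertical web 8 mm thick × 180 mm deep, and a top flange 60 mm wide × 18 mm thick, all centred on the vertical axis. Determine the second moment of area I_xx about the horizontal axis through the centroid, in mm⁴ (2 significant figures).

Treat the section as a set of non-overlapping primitives; coordinates are from the bounding-box lower-left.
Bottom plate: 170 × 16, A = 2 720 mm², y = 8 mm, Ī = 58 027 mm⁴.
Web plate: 8 × 180, A = 1 440 mm², y = 106 mm, Ī = 3 888 000 mm⁴.
Top plate: 60 × 18, A = 1 080 mm², y = 205 mm, Ī = 29 160 mm⁴.
Centroid: ȳ = ΣA·y / ΣA = 75.53 mm.
Transfer each piece to the horizontal axis through the centroid using Ī + A·d² with d = y − 75.53:
  bottom plate: d = -67.53 mm → contributes +12 463 644 mm⁴
  web plate: d = 30.47 mm → contributes +5 224 544 mm⁴
  top plate: d = 129.5 mm → contributes +18 131 423 mm⁴
Total I = 35 819 610 mm⁴.

I_xx ≈ 3.6 × 10⁷ mm⁴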